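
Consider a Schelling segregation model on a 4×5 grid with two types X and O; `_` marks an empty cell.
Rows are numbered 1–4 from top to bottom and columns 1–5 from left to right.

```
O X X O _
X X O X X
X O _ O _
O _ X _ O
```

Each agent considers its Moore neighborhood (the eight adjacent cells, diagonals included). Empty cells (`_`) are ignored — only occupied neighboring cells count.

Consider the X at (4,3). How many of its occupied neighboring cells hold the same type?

0

Occupied neighbors of (4,3): (3,2)=O, (3,4)=O.
Same type (X): 0 of 2.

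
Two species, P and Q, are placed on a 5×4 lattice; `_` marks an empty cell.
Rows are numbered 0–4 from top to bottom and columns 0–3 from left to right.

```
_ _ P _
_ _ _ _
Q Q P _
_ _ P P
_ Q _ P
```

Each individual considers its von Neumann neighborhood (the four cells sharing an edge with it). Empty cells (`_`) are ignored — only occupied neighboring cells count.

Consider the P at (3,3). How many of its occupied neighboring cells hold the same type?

2

Occupied neighbors of (3,3): (4,3)=P, (3,2)=P.
Same type (P): 2 of 2.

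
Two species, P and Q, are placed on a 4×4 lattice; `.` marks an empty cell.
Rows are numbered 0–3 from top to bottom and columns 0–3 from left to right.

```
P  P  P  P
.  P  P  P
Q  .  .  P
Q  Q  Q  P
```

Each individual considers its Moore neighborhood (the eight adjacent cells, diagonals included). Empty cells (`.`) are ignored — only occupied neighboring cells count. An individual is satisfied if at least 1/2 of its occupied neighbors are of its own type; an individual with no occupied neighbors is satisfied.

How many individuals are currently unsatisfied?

1

(0,0)P 2/2 ok
(0,1)P 4/4 ok
(0,2)P 5/5 ok
(0,3)P 3/3 ok
(1,1)P 4/5 ok
(1,2)P 6/6 ok
(1,3)P 4/4 ok
(2,0)Q 2/3 ok
(2,3)P 3/4 ok
(3,0)Q 2/2 ok
(3,1)Q 3/3 ok
(3,2)Q 1/3 unhappy
(3,3)P 1/2 ok
Unsatisfied: (3,2) — 1 in total.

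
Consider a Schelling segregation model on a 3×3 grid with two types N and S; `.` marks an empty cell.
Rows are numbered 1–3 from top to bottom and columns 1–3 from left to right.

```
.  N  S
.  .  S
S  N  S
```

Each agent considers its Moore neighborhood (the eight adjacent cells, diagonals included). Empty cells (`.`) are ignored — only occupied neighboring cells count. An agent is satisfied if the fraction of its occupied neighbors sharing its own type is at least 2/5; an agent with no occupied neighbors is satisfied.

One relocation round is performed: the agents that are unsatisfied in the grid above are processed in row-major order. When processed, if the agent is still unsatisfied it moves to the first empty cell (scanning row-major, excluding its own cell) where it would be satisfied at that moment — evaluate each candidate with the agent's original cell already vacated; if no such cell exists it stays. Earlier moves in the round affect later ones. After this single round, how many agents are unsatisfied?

0

Initially unsatisfied (in order): (1,2), (3,1), (3,2).
  (1,2) → (1,1).
  (3,1) → (1,2).
  (3,2) → (2,1).
Resulting grid:
N S S
N . S
. . S
All satisfied now.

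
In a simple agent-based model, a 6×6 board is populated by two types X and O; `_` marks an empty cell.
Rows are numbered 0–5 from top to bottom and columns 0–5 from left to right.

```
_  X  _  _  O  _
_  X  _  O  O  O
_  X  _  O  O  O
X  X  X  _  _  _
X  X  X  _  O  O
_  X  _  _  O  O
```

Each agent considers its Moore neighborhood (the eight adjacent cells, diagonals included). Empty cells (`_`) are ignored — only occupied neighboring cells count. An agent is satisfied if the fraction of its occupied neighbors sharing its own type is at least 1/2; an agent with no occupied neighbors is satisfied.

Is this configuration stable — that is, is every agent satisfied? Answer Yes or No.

(0,1)X 1/1 satisfied
(0,4)O 3/3 satisfied
(1,1)X 2/2 satisfied
(1,3)O 4/4 satisfied
(1,4)O 6/6 satisfied
(1,5)O 4/4 satisfied
(2,1)X 4/4 satisfied
(2,3)O 3/4 satisfied
(2,4)O 5/5 satisfied
(2,5)O 3/3 satisfied
(3,0)X 4/4 satisfied
(3,1)X 6/6 satisfied
(3,2)X 4/5 satisfied
(4,0)X 4/4 satisfied
(4,1)X 6/6 satisfied
(4,2)X 4/4 satisfied
(4,4)O 3/3 satisfied
(4,5)O 3/3 satisfied
(5,1)X 3/3 satisfied
(5,4)O 3/3 satisfied
(5,5)O 3/3 satisfied
All meet the threshold, so the configuration is stable.

Yes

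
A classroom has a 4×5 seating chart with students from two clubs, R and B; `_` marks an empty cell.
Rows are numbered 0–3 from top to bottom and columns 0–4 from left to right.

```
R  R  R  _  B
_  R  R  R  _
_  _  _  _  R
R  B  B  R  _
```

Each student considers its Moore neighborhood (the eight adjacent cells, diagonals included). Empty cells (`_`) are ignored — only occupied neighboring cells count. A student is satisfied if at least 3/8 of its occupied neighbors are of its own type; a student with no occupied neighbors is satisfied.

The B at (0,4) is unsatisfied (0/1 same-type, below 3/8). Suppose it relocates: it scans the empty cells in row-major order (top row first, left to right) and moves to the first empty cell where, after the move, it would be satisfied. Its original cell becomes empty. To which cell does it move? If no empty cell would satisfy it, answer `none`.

(2,1)

Vacating (0,4). Empty cells in order:
  (0,3): 0/3 same-type → still unsatisfied.
  (1,0): 0/3 same-type → still unsatisfied.
  (1,4): 0/2 same-type → still unsatisfied.
  (2,0): 1/3 same-type → still unsatisfied.
  (2,1): 2/5 same-type → satisfied — stop here.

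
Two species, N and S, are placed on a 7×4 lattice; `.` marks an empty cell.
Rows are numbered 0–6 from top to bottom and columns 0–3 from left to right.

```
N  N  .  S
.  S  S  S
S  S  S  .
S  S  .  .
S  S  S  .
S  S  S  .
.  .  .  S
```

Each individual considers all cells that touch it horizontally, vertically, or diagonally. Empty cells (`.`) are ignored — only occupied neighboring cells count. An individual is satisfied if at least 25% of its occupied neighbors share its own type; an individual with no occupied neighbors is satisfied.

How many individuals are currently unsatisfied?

Row 0: (0,0)N 1/2 ✓ · (0,1)N 1/3 ✓ · (0,3)S 2/2 ✓
Row 1: (1,1)S 4/6 ✓ · (1,2)S 5/6 ✓ · (1,3)S 3/3 ✓
Row 2: (2,0)S 4/4 ✓ · (2,1)S 6/6 ✓ · (2,2)S 5/5 ✓
Row 3: (3,0)S 5/5 ✓ · (3,1)S 7/7 ✓
Row 4: (4,0)S 5/5 ✓ · (4,1)S 7/7 ✓ · (4,2)S 4/4 ✓
Row 5: (5,0)S 3/3 ✓ · (5,1)S 5/5 ✓ · (5,2)S 4/4 ✓
Row 6: (6,3)S 1/1 ✓
Every one meets the threshold.

0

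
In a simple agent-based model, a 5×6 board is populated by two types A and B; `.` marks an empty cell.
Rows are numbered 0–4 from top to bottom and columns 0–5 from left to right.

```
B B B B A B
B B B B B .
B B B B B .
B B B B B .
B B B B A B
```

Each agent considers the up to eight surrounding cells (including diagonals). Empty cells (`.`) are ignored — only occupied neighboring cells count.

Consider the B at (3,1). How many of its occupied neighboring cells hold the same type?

Occupied neighbors of (3,1): (2,0)=B, (2,1)=B, (2,2)=B, (3,0)=B, (3,2)=B, (4,0)=B, (4,1)=B, (4,2)=B.
Same type (B): 8 of 8.

8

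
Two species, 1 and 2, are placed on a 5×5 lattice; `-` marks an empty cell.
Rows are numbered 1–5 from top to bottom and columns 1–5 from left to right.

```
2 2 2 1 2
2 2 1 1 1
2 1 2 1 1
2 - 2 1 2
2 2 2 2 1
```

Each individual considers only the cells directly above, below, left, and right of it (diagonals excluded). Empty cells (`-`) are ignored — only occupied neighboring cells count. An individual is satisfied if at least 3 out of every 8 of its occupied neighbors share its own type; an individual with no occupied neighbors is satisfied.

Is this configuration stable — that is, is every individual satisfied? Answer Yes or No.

Row 1: (1,1)2 2/2 ✓ · (1,2)2 3/3 ✓ · (1,3)2 1/3 ✗ · (1,4)1 1/3 ✗ · (1,5)2 0/2 ✗
Row 2: (2,1)2 3/3 ✓ · (2,2)2 2/4 ✓ · (2,3)1 1/4 ✗ · (2,4)1 4/4 ✓ · (2,5)1 2/3 ✓
Row 3: (3,1)2 2/3 ✓ · (3,2)1 0/3 ✗ · (3,3)2 1/4 ✗ · (3,4)1 3/4 ✓ · (3,5)1 2/3 ✓
Row 4: (4,1)2 2/2 ✓ · (4,3)2 2/3 ✓ · (4,4)1 1/4 ✗ · (4,5)2 0/3 ✗
Row 5: (5,1)2 2/2 ✓ · (5,2)2 2/2 ✓ · (5,3)2 3/3 ✓ · (5,4)2 1/3 ✗ · (5,5)1 0/2 ✗
For instance (1,3) has only 1/3 same-type neighbors, below 3/8.

No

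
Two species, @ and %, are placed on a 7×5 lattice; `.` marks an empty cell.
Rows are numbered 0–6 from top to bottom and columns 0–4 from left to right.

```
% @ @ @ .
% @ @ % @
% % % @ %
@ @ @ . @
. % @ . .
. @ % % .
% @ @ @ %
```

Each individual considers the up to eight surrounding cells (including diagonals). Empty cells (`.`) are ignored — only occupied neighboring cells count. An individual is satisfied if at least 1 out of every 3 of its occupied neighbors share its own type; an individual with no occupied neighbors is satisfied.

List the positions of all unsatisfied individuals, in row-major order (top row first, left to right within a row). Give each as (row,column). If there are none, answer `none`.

(1,3), (2,2), (2,4), (3,0), (4,1), (5,2), (6,0), (6,3)

Row 0: (0,0)% 1/3 satisfied · (0,1)@ 3/5 satisfied · (0,2)@ 4/5 satisfied · (0,3)@ 3/4 satisfied
Row 1: (1,0)% 3/5 satisfied · (1,1)@ 3/8 satisfied · (1,2)@ 5/8 satisfied · (1,3)% 2/7 not · (1,4)@ 2/4 satisfied
Row 2: (2,0)% 2/5 satisfied · (2,1)% 3/8 satisfied · (2,2)% 2/7 not · (2,3)@ 4/7 satisfied · (2,4)% 1/4 not
Row 3: (3,0)@ 1/4 not · (3,1)@ 3/7 satisfied · (3,2)@ 3/6 satisfied · (3,4)@ 1/2 satisfied
Row 4: (4,1)% 1/6 not · (4,2)@ 3/6 satisfied
Row 5: (5,1)@ 3/6 satisfied · (5,2)% 2/7 not · (5,3)% 2/5 satisfied
Row 6: (6,0)% 0/2 not · (6,1)@ 2/4 satisfied · (6,2)@ 3/5 satisfied · (6,3)@ 1/4 not · (6,4)% 1/2 satisfied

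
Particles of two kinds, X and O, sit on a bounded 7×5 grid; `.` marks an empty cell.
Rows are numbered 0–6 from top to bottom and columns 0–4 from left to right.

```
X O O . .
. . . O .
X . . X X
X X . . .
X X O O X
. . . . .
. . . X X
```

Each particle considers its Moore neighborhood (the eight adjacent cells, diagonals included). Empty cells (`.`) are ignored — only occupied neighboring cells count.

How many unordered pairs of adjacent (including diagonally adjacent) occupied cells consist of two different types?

6

Scan each occupied cell's neighbors to the right and below (and the two forward diagonals) so each pair is counted once.
From row 0: 1 unlike of 3 pairs (running 1/3).
From row 1: 2 unlike of 2 pairs (running 3/5).
From row 2: 0 unlike of 3 pairs (running 3/8).
From row 3: 1 unlike of 6 pairs (running 4/14).
From row 4: 2 unlike of 4 pairs (running 6/18).
From row 6: 0 unlike of 1 pairs (running 6/19).
Total adjacent occupied pairs: 19; unlike-type pairs: 6.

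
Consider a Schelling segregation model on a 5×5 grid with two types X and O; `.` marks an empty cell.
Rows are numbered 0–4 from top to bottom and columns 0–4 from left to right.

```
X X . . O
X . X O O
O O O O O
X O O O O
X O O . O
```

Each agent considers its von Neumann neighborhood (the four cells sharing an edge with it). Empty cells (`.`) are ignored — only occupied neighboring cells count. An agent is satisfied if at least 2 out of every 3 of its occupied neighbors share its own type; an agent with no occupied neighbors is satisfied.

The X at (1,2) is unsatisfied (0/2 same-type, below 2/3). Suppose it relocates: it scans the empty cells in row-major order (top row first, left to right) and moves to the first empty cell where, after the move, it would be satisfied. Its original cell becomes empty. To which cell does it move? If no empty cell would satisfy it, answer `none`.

(0,2)

Vacating (1,2). Empty cells in order:
  (0,2): 1/1 same-type → satisfied — stop here.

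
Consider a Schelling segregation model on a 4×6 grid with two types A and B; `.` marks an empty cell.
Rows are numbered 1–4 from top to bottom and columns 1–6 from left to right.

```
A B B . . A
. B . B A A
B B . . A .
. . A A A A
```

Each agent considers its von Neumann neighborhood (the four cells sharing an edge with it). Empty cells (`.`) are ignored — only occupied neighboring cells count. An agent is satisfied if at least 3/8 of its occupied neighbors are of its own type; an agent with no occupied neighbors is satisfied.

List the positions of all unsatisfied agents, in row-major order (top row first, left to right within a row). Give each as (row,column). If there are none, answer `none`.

Row 1: (1,1)A 0/1 unhappy · (1,2)B 2/3 ok · (1,3)B 1/1 ok · (1,6)A 1/1 ok
Row 2: (2,2)B 2/2 ok · (2,4)B 0/1 unhappy · (2,5)A 2/3 ok · (2,6)A 2/2 ok
Row 3: (3,1)B 1/1 ok · (3,2)B 2/2 ok · (3,5)A 2/2 ok
Row 4: (4,3)A 1/1 ok · (4,4)A 2/2 ok · (4,5)A 3/3 ok · (4,6)A 1/1 ok

(1,1), (2,4)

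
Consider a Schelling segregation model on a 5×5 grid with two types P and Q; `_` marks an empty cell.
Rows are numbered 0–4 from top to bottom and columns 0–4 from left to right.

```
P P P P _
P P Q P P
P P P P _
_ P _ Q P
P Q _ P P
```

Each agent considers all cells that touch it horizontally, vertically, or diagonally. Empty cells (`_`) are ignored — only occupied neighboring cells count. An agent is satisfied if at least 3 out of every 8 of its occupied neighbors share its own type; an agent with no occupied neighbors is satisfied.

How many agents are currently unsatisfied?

Row 0: (0,0)P 3/3 satisfied · (0,1)P 4/5 satisfied · (0,2)P 4/5 satisfied · (0,3)P 3/4 satisfied
Row 1: (1,0)P 5/5 satisfied · (1,1)P 7/8 satisfied · (1,2)Q 0/8 not · (1,3)P 5/6 satisfied · (1,4)P 3/3 satisfied
Row 2: (2,0)P 4/4 satisfied · (2,1)P 5/6 satisfied · (2,2)P 5/7 satisfied · (2,3)P 4/6 satisfied
Row 3: (3,1)P 4/5 satisfied · (3,3)Q 0/5 not · (3,4)P 3/4 satisfied
Row 4: (4,0)P 1/2 satisfied · (4,1)Q 0/2 not · (4,3)P 2/3 satisfied · (4,4)P 2/3 satisfied
Unsatisfied: (1,2), (3,3), (4,1) — 3 in total.

3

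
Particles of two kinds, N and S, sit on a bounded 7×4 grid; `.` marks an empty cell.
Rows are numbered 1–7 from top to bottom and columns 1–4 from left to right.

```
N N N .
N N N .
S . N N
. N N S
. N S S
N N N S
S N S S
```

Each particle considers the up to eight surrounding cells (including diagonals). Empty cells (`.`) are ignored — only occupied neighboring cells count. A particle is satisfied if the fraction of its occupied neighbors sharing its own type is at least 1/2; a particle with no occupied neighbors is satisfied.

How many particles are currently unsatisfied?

Row 1: (1,1)N 3/3 ok · (1,2)N 5/5 ok · (1,3)N 3/3 ok
Row 2: (2,1)N 3/4 ok · (2,2)N 6/7 ok · (2,3)N 5/5 ok
Row 3: (3,1)S 0/3 unhappy · (3,3)N 5/6 ok · (3,4)N 3/4 ok
Row 4: (4,2)N 3/5 ok · (4,3)N 4/7 ok · (4,4)S 2/5 unhappy
Row 5: (5,2)N 5/6 ok · (5,3)S 3/8 unhappy · (5,4)S 3/5 ok
Row 6: (6,1)N 3/4 ok · (6,2)N 4/7 ok · (6,3)N 3/8 unhappy · (6,4)S 4/5 ok
Row 7: (7,1)S 0/3 unhappy · (7,2)N 3/5 ok · (7,3)S 2/5 unhappy · (7,4)S 2/3 ok
Unsatisfied: (3,1), (4,4), (5,3), (6,3), (7,1), (7,3) — 6 in total.

6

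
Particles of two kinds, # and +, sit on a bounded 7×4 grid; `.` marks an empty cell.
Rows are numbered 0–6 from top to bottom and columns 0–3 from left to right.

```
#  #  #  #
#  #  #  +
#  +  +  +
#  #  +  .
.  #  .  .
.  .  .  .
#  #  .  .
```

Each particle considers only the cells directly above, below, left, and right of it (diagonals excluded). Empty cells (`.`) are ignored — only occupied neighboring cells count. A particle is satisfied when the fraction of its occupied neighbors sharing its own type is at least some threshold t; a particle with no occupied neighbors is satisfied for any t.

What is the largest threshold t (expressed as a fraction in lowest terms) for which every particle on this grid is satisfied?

Row 0: (0,0)# 2/2 · (0,1)# 3/3 · (0,2)# 3/3 · (0,3)# 1/2
Row 1: (1,0)# 3/3 · (1,1)# 3/4 · (1,2)# 2/4 · (1,3)+ 1/3
Row 2: (2,0)# 2/3 · (2,1)+ 1/4 · (2,2)+ 3/4 · (2,3)+ 2/2
Row 3: (3,0)# 2/2 · (3,1)# 2/4 · (3,2)+ 1/2
Row 4: (4,1)# 1/1
Row 6: (6,0)# 1/1 · (6,1)# 1/1
The smallest same-type fraction is 1/4 at (2,1), which reduces to 1/4. Any threshold above that leaves this particle unsatisfied.

1/4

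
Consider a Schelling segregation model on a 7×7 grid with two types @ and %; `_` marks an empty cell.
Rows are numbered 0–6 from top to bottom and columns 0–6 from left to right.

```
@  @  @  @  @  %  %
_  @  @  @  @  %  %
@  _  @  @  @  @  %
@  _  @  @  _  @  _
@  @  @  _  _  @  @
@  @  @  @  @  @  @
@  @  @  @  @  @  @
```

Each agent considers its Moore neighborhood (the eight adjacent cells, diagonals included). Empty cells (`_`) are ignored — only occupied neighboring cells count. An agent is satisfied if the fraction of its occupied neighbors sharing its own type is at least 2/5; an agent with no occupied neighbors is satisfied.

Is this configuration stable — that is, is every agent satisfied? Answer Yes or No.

Row 0: (0,0)@ 2/2 ok · (0,1)@ 4/4 ok · (0,2)@ 5/5 ok · (0,3)@ 5/5 ok · (0,4)@ 3/5 ok · (0,5)% 3/5 ok · (0,6)% 3/3 ok
Row 1: (1,1)@ 6/6 ok · (1,2)@ 7/7 ok · (1,3)@ 8/8 ok · (1,4)@ 6/8 ok · (1,5)% 4/8 ok · (1,6)% 4/5 ok
Row 2: (2,0)@ 2/2 ok · (2,2)@ 6/6 ok · (2,3)@ 7/7 ok · (2,4)@ 6/7 ok · (2,5)@ 3/6 ok · (2,6)% 2/4 ok
Row 3: (3,0)@ 3/3 ok · (3,2)@ 5/5 ok · (3,3)@ 5/5 ok · (3,5)@ 4/5 ok
Row 4: (4,0)@ 4/4 ok · (4,1)@ 7/7 ok · (4,2)@ 6/6 ok · (4,5)@ 5/5 ok · (4,6)@ 4/4 ok
Row 5: (5,0)@ 5/5 ok · (5,1)@ 8/8 ok · (5,2)@ 7/7 ok · (5,3)@ 6/6 ok · (5,4)@ 6/6 ok · (5,5)@ 7/7 ok · (5,6)@ 5/5 ok
Row 6: (6,0)@ 3/3 ok · (6,1)@ 5/5 ok · (6,2)@ 5/5 ok · (6,3)@ 5/5 ok · (6,4)@ 5/5 ok · (6,5)@ 5/5 ok · (6,6)@ 3/3 ok
All meet the threshold, so the configuration is stable.

Yes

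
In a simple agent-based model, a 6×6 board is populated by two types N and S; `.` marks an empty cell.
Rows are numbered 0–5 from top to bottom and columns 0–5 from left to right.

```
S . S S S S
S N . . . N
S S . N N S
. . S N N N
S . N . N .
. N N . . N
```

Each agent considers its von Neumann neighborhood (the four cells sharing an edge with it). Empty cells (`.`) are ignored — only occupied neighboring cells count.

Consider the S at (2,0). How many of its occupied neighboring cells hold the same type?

Occupied neighbors of (2,0): (1,0)=S, (2,1)=S.
Same type (S): 2 of 2.

2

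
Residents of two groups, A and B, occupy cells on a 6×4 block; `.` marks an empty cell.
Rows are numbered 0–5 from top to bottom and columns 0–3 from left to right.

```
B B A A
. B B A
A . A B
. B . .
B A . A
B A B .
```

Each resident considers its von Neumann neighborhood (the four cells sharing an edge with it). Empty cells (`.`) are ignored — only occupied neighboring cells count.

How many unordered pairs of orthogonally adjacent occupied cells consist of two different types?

10

Scan each occupied cell's neighbors to the right and below so each pair is counted once.
From row 0: 2 unlike of 6 pairs (running 2/6).
From row 1: 3 unlike of 4 pairs (running 5/10).
From row 2: 1 unlike of 1 pairs (running 6/11).
From row 3: 1 unlike of 1 pairs (running 7/12).
From row 4: 1 unlike of 3 pairs (running 8/15).
From row 5: 2 unlike of 2 pairs (running 10/17).
Total adjacent occupied pairs: 17; unlike-type pairs: 10.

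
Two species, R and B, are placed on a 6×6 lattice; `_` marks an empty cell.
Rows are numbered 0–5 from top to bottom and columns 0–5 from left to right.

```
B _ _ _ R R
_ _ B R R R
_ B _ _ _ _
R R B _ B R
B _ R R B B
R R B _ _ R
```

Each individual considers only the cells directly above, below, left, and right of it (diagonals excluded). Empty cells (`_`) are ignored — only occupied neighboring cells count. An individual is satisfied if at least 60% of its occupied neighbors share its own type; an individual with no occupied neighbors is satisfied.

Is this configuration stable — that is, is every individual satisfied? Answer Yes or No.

No

(0,0)B 0/0 ok
(0,4)R 2/2 ok
(0,5)R 2/2 ok
(1,2)B 0/1 unhappy
(1,3)R 1/2 unhappy
(1,4)R 3/3 ok
(1,5)R 2/2 ok
(2,1)B 0/1 unhappy
(3,0)R 1/2 unhappy
(3,1)R 1/3 unhappy
(3,2)B 0/2 unhappy
(3,4)B 1/2 unhappy
(3,5)R 0/2 unhappy
(4,0)B 0/2 unhappy
(4,2)R 1/3 unhappy
(4,3)R 1/2 unhappy
(4,4)B 2/3 ok
(4,5)B 1/3 unhappy
(5,0)R 1/2 unhappy
(5,1)R 1/2 unhappy
(5,2)B 0/2 unhappy
(5,5)R 0/1 unhappy
For instance (1,2) has only 0/1 same-type neighbors, below 3/5.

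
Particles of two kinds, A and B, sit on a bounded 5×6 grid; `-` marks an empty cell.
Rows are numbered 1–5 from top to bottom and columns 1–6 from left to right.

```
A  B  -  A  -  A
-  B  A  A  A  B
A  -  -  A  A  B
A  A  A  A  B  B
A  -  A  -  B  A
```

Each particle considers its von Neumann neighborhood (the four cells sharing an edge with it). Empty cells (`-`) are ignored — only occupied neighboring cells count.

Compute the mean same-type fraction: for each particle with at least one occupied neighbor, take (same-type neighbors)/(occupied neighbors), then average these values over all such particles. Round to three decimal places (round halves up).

0.652

(1,1)A 0/1
(1,2)B 1/2
(1,4)A 1/1
(1,6)A 0/1
(2,2)B 1/2
(2,3)A 1/2
(2,4)A 4/4
(2,5)A 2/3
(2,6)B 1/3
(3,1)A 1/1
(3,4)A 3/3
(3,5)A 2/4
(3,6)B 2/3
(4,1)A 3/3
(4,2)A 2/2
(4,3)A 3/3
(4,4)A 2/3
(4,5)B 2/4
(4,6)B 2/3
(5,1)A 1/1
(5,3)A 1/1
(5,5)B 1/2
(5,6)A 0/2
Sum over 23 particles: 0/1 + 1/2 + 1/1 + 0/1 + 1/2 + 1/2 + 4/4 + 2/3 + 1/3 + 1/1 + 3/3 + 2/4 + 2/3 + 3/3 + 2/2 + 3/3 + 2/3 + 2/4 + 2/3 + 1/1 + 1/1 + 1/2 + 0/2 = 15; mean = 15 ÷ 23 = 15/23 = 0.652173… → 0.652.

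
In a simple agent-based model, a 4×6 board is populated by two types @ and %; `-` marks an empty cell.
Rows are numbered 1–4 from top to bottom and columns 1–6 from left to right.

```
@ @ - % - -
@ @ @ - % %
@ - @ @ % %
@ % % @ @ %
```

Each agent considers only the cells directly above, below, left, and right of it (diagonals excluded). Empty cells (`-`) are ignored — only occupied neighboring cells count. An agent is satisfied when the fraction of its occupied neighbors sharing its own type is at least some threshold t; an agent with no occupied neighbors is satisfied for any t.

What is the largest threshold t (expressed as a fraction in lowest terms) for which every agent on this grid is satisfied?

(1,1)@ 2/2
(1,2)@ 2/2
(1,4)% — no occupied neighbors
(2,1)@ 3/3
(2,2)@ 3/3
(2,3)@ 2/2
(2,5)% 2/2
(2,6)% 2/2
(3,1)@ 2/2
(3,3)@ 2/3
(3,4)@ 2/3
(3,5)% 2/4
(3,6)% 3/3
(4,1)@ 1/2
(4,2)% 1/2
(4,3)% 1/3
(4,4)@ 2/3
(4,5)@ 1/3
(4,6)% 1/2
The smallest same-type fraction is 1/3 at (4,3), which reduces to 1/3. Any threshold above that leaves this agent unsatisfied.

1/3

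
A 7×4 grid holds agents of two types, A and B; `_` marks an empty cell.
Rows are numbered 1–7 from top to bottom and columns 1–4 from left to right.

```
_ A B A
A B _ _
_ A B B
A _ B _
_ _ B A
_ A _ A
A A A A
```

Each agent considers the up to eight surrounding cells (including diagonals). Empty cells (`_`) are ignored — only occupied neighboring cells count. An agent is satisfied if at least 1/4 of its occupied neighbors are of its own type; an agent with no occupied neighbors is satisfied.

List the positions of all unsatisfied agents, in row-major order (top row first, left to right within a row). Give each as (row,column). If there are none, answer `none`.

(1,2)A 1/3 ok
(1,3)B 1/3 ok
(1,4)A 0/1 unhappy
(2,1)A 2/3 ok
(2,2)B 2/5 ok
(3,2)A 2/5 ok
(3,3)B 3/4 ok
(3,4)B 2/2 ok
(4,1)A 1/1 ok
(4,3)B 3/5 ok
(5,3)B 1/4 ok
(5,4)A 1/3 ok
(6,2)A 3/4 ok
(6,4)A 3/4 ok
(7,1)A 2/2 ok
(7,2)A 3/3 ok
(7,3)A 4/4 ok
(7,4)A 2/2 ok

(1,4)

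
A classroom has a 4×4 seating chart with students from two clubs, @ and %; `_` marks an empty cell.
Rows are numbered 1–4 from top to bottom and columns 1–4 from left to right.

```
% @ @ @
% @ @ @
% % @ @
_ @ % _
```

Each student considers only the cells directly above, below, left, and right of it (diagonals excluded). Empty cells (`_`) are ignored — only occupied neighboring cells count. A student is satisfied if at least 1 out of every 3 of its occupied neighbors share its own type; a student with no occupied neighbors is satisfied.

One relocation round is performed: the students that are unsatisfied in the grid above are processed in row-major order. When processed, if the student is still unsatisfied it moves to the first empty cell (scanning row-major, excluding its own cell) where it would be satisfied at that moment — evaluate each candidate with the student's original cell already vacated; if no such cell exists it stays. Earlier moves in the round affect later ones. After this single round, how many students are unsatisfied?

0

Initially unsatisfied (in order): (3,2), (4,2), (4,3).
  (3,2) → (4,1).
  (4,2) → (3,2).
  (4,3) → (4,2).
Resulting grid:
% @ @ @
% @ @ @
% @ @ @
% % _ _
All satisfied now.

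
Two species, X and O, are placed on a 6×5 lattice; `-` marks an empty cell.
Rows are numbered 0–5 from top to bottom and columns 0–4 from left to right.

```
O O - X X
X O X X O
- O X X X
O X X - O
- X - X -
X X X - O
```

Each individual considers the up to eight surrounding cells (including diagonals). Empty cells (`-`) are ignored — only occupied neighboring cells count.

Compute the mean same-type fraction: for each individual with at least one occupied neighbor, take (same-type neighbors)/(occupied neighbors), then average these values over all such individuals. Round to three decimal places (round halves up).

0.558

Row 0: (0,0)O 2/3 · (0,1)O 2/4 · (0,3)X 3/4 · (0,4)X 2/3
Row 1: (1,0)X 0/4 · (1,1)O 3/6 · (1,2)X 4/7 · (1,3)X 6/7 · (1,4)O 0/5
Row 2: (2,1)O 2/7 · (2,2)X 5/7 · (2,3)X 5/7 · (2,4)X 2/4
Row 3: (3,0)O 1/3 · (3,1)X 3/5 · (3,2)X 5/6 · (3,4)O 0/3
Row 4: (4,1)X 5/6 · (4,3)X 2/4
Row 5: (5,0)X 2/2 · (5,1)X 3/3 · (5,2)X 3/3 · (5,4)O 0/1
Sum over 23 individuals: 2/3 + 2/4 + 3/4 + 2/3 + 0/4 + 3/6 + 4/7 + 6/7 + 0/5 + 2/7 + 5/7 + 5/7 + 2/4 + 1/3 + 3/5 + 5/6 + 0/3 + 5/6 + 2/4 + 2/2 + 3/3 + 3/3 + 0/1 = 5387/420; mean = 5387/420 ÷ 23 = 5387/9660 = 0.557660… → 0.558.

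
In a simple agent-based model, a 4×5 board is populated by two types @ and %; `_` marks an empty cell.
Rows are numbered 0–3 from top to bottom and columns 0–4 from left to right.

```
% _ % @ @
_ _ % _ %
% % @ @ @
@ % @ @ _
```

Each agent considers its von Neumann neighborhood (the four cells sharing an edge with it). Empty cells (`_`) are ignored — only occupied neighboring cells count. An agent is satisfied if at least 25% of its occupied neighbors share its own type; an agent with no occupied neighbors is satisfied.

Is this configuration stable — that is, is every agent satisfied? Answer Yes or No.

No

Row 0: (0,0)% 0/0 ok · (0,2)% 1/2 ok · (0,3)@ 1/2 ok · (0,4)@ 1/2 ok
Row 1: (1,2)% 1/2 ok · (1,4)% 0/2 unhappy
Row 2: (2,0)% 1/2 ok · (2,1)% 2/3 ok · (2,2)@ 2/4 ok · (2,3)@ 3/3 ok · (2,4)@ 1/2 ok
Row 3: (3,0)@ 0/2 unhappy · (3,1)% 1/3 ok · (3,2)@ 2/3 ok · (3,3)@ 2/2 ok
For instance (1,4) has only 0/2 same-type neighbors, below 1/4.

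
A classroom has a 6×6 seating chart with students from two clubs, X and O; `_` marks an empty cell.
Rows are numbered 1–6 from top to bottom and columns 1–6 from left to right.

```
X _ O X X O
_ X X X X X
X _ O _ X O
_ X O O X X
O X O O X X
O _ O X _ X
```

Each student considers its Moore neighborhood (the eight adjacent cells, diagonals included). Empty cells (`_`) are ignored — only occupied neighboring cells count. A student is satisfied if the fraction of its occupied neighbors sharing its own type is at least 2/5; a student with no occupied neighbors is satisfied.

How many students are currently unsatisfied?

8

Row 1: (1,1)X 1/1 satisfied · (1,3)O 0/4 not · (1,4)X 4/5 satisfied · (1,5)X 4/5 satisfied · (1,6)O 0/3 not
Row 2: (2,2)X 3/5 satisfied · (2,3)X 3/5 satisfied · (2,4)X 5/7 satisfied · (2,5)X 5/7 satisfied · (2,6)X 3/5 satisfied
Row 3: (3,1)X 2/2 satisfied · (3,3)O 2/6 not · (3,5)X 5/7 satisfied · (3,6)O 0/5 not
Row 4: (4,2)X 2/6 not · (4,3)O 4/6 satisfied · (4,4)O 4/7 satisfied · (4,5)X 4/7 satisfied · (4,6)X 4/5 satisfied
Row 5: (5,1)O 1/3 not · (5,2)X 1/6 not · (5,3)O 4/7 satisfied · (5,4)O 4/7 satisfied · (5,5)X 5/7 satisfied · (5,6)X 4/4 satisfied
Row 6: (6,1)O 1/2 satisfied · (6,3)O 2/4 satisfied · (6,4)X 1/4 not · (6,6)X 2/2 satisfied
Unsatisfied: (1,3), (1,6), (3,3), (3,6), (4,2), (5,1), (5,2), (6,4) — 8 in total.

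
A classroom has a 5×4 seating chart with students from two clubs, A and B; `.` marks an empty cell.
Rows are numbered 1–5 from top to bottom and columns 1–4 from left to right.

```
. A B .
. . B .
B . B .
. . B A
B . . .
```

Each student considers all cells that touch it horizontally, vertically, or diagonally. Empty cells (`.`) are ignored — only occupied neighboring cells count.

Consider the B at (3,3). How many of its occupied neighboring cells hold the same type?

2

Occupied neighbors of (3,3): (2,3)=B, (4,3)=B, (4,4)=A.
Same type (B): 2 of 3.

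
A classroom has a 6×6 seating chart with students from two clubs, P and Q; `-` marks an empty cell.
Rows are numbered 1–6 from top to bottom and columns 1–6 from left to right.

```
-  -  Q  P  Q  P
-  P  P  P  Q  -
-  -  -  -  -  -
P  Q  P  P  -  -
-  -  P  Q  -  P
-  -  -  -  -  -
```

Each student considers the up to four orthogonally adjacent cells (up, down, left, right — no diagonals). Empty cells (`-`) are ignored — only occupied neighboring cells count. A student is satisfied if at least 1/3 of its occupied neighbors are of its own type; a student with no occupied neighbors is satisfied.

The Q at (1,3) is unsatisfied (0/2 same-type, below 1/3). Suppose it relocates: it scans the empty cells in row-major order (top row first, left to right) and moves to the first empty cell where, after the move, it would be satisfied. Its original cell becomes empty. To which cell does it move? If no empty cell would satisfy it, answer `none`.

(1,1)

Vacating (1,3). Empty cells in order:
  (1,1): 0/0 same-type → satisfied — stop here.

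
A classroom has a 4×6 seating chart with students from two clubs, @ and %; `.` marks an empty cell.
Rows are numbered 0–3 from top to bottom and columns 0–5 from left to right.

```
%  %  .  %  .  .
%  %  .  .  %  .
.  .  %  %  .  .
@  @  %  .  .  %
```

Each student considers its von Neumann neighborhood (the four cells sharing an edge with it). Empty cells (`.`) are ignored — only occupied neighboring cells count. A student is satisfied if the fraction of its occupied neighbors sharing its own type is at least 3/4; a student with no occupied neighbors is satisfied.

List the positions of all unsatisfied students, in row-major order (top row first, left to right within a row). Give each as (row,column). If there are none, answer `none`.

(0,0)% 2/2 satisfied
(0,1)% 2/2 satisfied
(0,3)% 0/0 satisfied
(1,0)% 2/2 satisfied
(1,1)% 2/2 satisfied
(1,4)% 0/0 satisfied
(2,2)% 2/2 satisfied
(2,3)% 1/1 satisfied
(3,0)@ 1/1 satisfied
(3,1)@ 1/2 not
(3,2)% 1/2 not
(3,5)% 0/0 satisfied

(3,1), (3,2)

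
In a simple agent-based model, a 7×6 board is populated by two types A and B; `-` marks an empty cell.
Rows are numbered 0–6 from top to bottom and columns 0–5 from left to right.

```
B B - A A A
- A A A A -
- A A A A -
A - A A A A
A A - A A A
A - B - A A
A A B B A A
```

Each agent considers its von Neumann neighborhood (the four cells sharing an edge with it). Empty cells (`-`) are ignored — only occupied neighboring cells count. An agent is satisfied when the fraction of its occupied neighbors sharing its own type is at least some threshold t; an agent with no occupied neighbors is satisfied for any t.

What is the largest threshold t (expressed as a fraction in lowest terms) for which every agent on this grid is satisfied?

Row 0: (0,0)B 1/1 · (0,1)B 1/2 · (0,3)A 2/2 · (0,4)A 3/3 · (0,5)A 1/1
Row 1: (1,1)A 2/3 · (1,2)A 3/3 · (1,3)A 4/4 · (1,4)A 3/3
Row 2: (2,1)A 2/2 · (2,2)A 4/4 · (2,3)A 4/4 · (2,4)A 3/3
Row 3: (3,0)A 1/1 · (3,2)A 2/2 · (3,3)A 4/4 · (3,4)A 4/4 · (3,5)A 2/2
Row 4: (4,0)A 3/3 · (4,1)A 1/1 · (4,3)A 2/2 · (4,4)A 4/4 · (4,5)A 3/3
Row 5: (5,0)A 2/2 · (5,2)B 1/1 · (5,4)A 3/3 · (5,5)A 3/3
Row 6: (6,0)A 2/2 · (6,1)A 1/2 · (6,2)B 2/3 · (6,3)B 1/2 · (6,4)A 2/3 · (6,5)A 2/2
The smallest same-type fraction is 1/2 at (0,1), which reduces to 1/2. Any threshold above that leaves this agent unsatisfied.

1/2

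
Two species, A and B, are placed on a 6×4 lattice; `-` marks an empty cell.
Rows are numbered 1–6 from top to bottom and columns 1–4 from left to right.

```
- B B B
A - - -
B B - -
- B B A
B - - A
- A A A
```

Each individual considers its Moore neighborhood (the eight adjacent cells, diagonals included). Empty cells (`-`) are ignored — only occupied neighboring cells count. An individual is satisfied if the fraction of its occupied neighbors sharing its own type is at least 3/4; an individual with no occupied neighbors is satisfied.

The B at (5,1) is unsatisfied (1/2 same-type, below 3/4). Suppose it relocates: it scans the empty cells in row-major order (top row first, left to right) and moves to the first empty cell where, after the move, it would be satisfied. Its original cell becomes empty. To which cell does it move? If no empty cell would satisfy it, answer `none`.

(2,2)

Vacating (5,1). Empty cells in order:
  (1,1): 1/2 same-type → still unsatisfied.
  (2,2): 4/5 same-type → satisfied — stop here.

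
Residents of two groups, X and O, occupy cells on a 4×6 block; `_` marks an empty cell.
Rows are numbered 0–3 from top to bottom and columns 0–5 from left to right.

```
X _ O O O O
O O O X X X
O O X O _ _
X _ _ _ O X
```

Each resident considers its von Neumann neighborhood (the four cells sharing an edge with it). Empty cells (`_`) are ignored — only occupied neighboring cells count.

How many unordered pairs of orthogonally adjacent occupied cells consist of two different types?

Scan each occupied cell's neighbors to the right and below so each pair is counted once.
From row 0: 4 unlike of 8 pairs (running 4/8).
From row 1: 3 unlike of 9 pairs (running 7/17).
From row 2: 3 unlike of 4 pairs (running 10/21).
From row 3: 1 unlike of 1 pairs (running 11/22).
Total adjacent occupied pairs: 22; unlike-type pairs: 11.

11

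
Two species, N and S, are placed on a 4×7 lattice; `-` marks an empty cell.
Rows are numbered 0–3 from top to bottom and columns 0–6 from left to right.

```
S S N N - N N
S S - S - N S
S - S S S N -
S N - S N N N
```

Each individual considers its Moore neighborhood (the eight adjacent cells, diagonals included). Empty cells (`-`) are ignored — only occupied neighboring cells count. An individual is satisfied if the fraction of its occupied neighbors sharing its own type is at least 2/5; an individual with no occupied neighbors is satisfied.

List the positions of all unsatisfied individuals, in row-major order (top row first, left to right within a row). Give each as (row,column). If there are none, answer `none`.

(0,2), (1,6), (3,1)

(0,0)S 3/3 ✓
(0,1)S 3/4 ✓
(0,2)N 1/4 ✗
(0,3)N 1/2 ✓
(0,5)N 2/3 ✓
(0,6)N 2/3 ✓
(1,0)S 4/4 ✓
(1,1)S 5/6 ✓
(1,3)S 3/5 ✓
(1,5)N 3/5 ✓
(1,6)S 0/4 ✗
(2,0)S 3/4 ✓
(2,2)S 4/5 ✓
(2,3)S 4/5 ✓
(2,4)S 3/7 ✓
(2,5)N 4/6 ✓
(3,0)S 1/2 ✓
(3,1)N 0/3 ✗
(3,3)S 3/4 ✓
(3,4)N 2/5 ✓
(3,5)N 3/4 ✓
(3,6)N 2/2 ✓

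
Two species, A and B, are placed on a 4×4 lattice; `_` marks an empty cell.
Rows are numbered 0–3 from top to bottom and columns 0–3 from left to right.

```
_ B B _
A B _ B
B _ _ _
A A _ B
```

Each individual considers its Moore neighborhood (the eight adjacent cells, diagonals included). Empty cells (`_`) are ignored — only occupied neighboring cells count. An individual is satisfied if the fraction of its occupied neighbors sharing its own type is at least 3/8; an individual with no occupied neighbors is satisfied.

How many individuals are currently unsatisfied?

Row 0: (0,1)B 2/3 ✓ · (0,2)B 3/3 ✓
Row 1: (1,0)A 0/3 ✗ · (1,1)B 3/4 ✓ · (1,3)B 1/1 ✓
Row 2: (2,0)B 1/4 ✗
Row 3: (3,0)A 1/2 ✓ · (3,1)A 1/2 ✓ · (3,3)B 0/0 ✓
Unsatisfied: (1,0), (2,0) — 2 in total.

2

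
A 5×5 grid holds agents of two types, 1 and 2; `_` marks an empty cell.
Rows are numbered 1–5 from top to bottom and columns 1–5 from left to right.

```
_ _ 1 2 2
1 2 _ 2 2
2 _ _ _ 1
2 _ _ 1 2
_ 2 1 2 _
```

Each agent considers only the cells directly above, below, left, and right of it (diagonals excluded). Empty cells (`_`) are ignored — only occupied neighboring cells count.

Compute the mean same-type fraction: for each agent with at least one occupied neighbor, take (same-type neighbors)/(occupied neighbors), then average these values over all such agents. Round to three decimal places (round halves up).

(1,3)1 0/1
(1,4)2 2/3
(1,5)2 2/2
(2,1)1 0/2
(2,2)2 0/1
(2,4)2 2/2
(2,5)2 2/3
(3,1)2 1/2
(3,5)1 0/2
(4,1)2 1/1
(4,4)1 0/2
(4,5)2 0/2
(5,2)2 0/1
(5,3)1 0/2
(5,4)2 0/2
Sum over 15 agents: 0/1 + 2/3 + 2/2 + 0/2 + 0/1 + 2/2 + 2/3 + 1/2 + 0/2 + 1/1 + 0/2 + 0/2 + 0/1 + 0/2 + 0/2 = 29/6; mean = 29/6 ÷ 15 = 29/90 = 0.322222… → 0.322.

0.322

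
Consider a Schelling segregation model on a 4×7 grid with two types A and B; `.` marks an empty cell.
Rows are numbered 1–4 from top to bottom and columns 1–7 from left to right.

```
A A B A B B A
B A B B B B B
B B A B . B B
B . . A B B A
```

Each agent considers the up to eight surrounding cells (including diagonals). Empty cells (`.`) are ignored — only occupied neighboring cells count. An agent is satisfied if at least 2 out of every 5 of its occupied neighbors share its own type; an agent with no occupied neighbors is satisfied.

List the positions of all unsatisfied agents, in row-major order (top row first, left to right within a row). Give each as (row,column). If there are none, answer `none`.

(1,4), (1,7), (2,2), (3,3), (4,4), (4,7)

Row 1: (1,1)A 2/3 ok · (1,2)A 2/5 ok · (1,3)B 2/5 ok · (1,4)A 0/5 unhappy · (1,5)B 4/5 ok · (1,6)B 4/5 ok · (1,7)A 0/3 unhappy
Row 2: (2,1)B 2/5 ok · (2,2)A 3/8 unhappy · (2,3)B 4/8 ok · (2,4)B 5/7 ok · (2,5)B 6/7 ok · (2,6)B 6/7 ok · (2,7)B 4/5 ok
Row 3: (3,1)B 3/4 ok · (3,2)B 4/6 ok · (3,3)A 2/6 unhappy · (3,4)B 4/6 ok · (3,6)B 6/7 ok · (3,7)B 4/5 ok
Row 4: (4,1)B 2/2 ok · (4,4)A 1/3 unhappy · (4,5)B 3/4 ok · (4,6)B 3/4 ok · (4,7)A 0/3 unhappy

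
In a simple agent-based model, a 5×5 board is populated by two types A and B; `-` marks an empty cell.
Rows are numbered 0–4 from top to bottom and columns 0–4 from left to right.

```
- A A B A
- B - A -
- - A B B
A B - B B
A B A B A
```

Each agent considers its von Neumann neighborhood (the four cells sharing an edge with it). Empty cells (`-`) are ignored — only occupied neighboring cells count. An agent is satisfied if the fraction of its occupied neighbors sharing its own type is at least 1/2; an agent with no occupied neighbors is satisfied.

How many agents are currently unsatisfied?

9

Row 0: (0,1)A 1/2 ✓ · (0,2)A 1/2 ✓ · (0,3)B 0/3 ✗ · (0,4)A 0/1 ✗
Row 1: (1,1)B 0/1 ✗ · (1,3)A 0/2 ✗
Row 2: (2,2)A 0/1 ✗ · (2,3)B 2/4 ✓ · (2,4)B 2/2 ✓
Row 3: (3,0)A 1/2 ✓ · (3,1)B 1/2 ✓ · (3,3)B 3/3 ✓ · (3,4)B 2/3 ✓
Row 4: (4,0)A 1/2 ✓ · (4,1)B 1/3 ✗ · (4,2)A 0/2 ✗ · (4,3)B 1/3 ✗ · (4,4)A 0/2 ✗
Unsatisfied: (0,3), (0,4), (1,1), (1,3), (2,2), (4,1), (4,2), (4,3), (4,4) — 9 in total.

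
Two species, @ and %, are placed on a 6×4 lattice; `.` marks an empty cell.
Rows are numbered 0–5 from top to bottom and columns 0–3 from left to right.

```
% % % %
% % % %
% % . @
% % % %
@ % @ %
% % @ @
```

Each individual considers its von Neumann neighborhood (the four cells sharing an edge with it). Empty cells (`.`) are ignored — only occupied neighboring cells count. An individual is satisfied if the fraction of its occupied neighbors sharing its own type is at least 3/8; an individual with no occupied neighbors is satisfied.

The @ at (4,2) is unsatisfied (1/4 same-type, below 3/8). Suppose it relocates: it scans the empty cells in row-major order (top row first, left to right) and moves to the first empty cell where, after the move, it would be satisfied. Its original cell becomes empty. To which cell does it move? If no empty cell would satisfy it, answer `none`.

none

Vacating (4,2). Empty cells in order:
  (2,2): 1/4 same-type → still unsatisfied.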